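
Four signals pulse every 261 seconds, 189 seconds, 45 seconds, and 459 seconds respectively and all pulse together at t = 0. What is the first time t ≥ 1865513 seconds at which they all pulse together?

2329425 seconds

Joint pulses occur at multiples of LCM(261, 189, 45, 459).
261 = 3^2 × 29
189 = 3^3 × 7
45 = 3^2 × 5
459 = 3^3 × 17
LCM(261, 189, 45, 459) = 3^3 × 5 × 7 × 17 × 29 = 465885.
Smallest multiple of 465885 that is ≥ 1865513: ⌈1865513/465885⌉ × 465885 = 5 × 465885 = 2329425.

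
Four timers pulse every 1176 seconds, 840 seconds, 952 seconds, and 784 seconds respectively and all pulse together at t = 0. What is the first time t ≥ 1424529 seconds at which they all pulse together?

1599360 seconds

Joint pulses occur at multiples of LCM(1176, 840, 952, 784).
1176 = 2^3 × 3 × 7^2
840 = 2^3 × 3 × 5 × 7
952 = 2^3 × 7 × 17
784 = 2^4 × 7^2
LCM(1176, 840, 952, 784) = 2^4 × 3 × 5 × 7^2 × 17 = 199920.
Smallest multiple of 199920 that is ≥ 1424529: ⌈1424529/199920⌉ × 199920 = 8 × 199920 = 1599360.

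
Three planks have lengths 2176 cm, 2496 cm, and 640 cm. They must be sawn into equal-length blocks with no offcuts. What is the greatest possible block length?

64 cm

This is the greatest common divisor of 2176, 2496, and 640.
2176 = 2^7 × 17
2496 = 2^6 × 3 × 13
640 = 2^7 × 5
gcd(2176, 2496, 640) = 2^6 = 64.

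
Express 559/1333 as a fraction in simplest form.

559 = 13 × 43
1333 = 31 × 43
gcd(559, 1333) = 43.
Divide numerator and denominator by 43: 559/1333 = 13/31.

13/31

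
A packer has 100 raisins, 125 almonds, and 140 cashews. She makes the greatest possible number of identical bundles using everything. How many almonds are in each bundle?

25

Number of bundles = gcd(100, 125, 140).
100 = 2^2 × 5^2
125 = 5^3
140 = 2^2 × 5 × 7
gcd(100, 125, 140) = 5.
almonds per bundle = 125 / 5 = 25.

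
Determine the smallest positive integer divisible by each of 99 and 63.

693

99 = 3^2 × 11
63 = 3^2 × 7
LCM(99, 63) = 3^2 × 7 × 11 = 693.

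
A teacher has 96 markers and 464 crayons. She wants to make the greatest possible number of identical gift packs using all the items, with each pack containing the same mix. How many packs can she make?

The pack count must divide each quantity, so the greatest is gcd(96, 464).
96 = 2^5 × 3
464 = 2^4 × 29
gcd(96, 464) = 2^4 = 16.

16 packs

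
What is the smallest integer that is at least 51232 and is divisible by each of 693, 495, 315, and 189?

51975

The integer must be a common multiple of 693, 495, 315, and 189, so a multiple of their LCM.
693 = 3^2 × 7 × 11
495 = 3^2 × 5 × 11
315 = 3^2 × 5 × 7
189 = 3^3 × 7
LCM(693, 495, 315, 189) = 3^3 × 5 × 7 × 11 = 10395.
Smallest multiple of 10395 that is ≥ 51232: ⌈51232/10395⌉ × 10395 = 5 × 10395 = 51975.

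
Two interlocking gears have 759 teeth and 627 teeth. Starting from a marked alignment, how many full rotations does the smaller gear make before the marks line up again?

23 rotations

They are all back at their starting positions together after one LCM of the periods.
759 = 3 × 11 × 23
627 = 3 × 11 × 19
LCM(759, 627) = 3 × 11 × 19 × 23 = 14421.
Rotations for period 627: 14421 / 627 = 23.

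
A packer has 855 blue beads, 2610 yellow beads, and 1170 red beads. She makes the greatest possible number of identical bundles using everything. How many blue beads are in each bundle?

Number of bundles = gcd(855, 2610, 1170).
855 = 3^2 × 5 × 19
2610 = 2 × 3^2 × 5 × 29
1170 = 2 × 3^2 × 5 × 13
gcd(855, 2610, 1170) = 3^2 × 5 = 45.
blue beads per bundle = 855 / 45 = 19.

19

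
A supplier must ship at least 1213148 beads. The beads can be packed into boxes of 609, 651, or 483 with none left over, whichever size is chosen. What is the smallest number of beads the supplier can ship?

The number of beads must be a common multiple of 609, 651, and 483, so a multiple of their LCM.
609 = 3 × 7 × 29
651 = 3 × 7 × 31
483 = 3 × 7 × 23
LCM(609, 651, 483) = 3 × 7 × 23 × 29 × 31 = 434217.
Smallest multiple of 434217 that is ≥ 1213148: ⌈1213148/434217⌉ × 434217 = 3 × 434217 = 1302651.

1302651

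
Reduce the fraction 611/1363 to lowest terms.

13/29

611 = 13 × 47
1363 = 29 × 47
gcd(611, 1363) = 47.
Divide numerator and denominator by 47: 611/1363 = 13/29.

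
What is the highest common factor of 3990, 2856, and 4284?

42

3990 = 2 × 3 × 5 × 7 × 19
2856 = 2^3 × 3 × 7 × 17
4284 = 2^2 × 3^2 × 7 × 17
gcd(3990, 2856, 4284) = 2 × 3 × 7 = 42.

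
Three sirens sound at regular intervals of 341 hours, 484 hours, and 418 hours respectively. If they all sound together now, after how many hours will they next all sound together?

285076 hours

They coincide at every common multiple of the periods; the first is the LCM.
341 = 11 × 31
484 = 2^2 × 11^2
418 = 2 × 11 × 19
LCM(341, 484, 418) = 2^2 × 11^2 × 19 × 31 = 285076.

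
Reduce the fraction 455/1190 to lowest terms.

455 = 5 × 7 × 13
1190 = 2 × 5 × 7 × 17
gcd(455, 1190) = 5 × 7 = 35.
Divide numerator and denominator by 35: 455/1190 = 13/34.

13/34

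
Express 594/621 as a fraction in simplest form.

594 = 2 × 3^3 × 11
621 = 3^3 × 23
gcd(594, 621) = 3^3 = 27.
Divide numerator and denominator by 27: 594/621 = 22/23.

22/23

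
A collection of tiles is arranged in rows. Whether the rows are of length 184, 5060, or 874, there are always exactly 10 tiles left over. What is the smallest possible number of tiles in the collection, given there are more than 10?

N − 10 must be a common multiple of 184, 5060, and 874.
184 = 2^3 × 23
5060 = 2^2 × 5 × 11 × 23
874 = 2 × 19 × 23
LCM(184, 5060, 874) = 2^3 × 5 × 11 × 19 × 23 = 192280.
Smallest N > 10 is LCM + 10 = 192280 + 10 = 192290.

192290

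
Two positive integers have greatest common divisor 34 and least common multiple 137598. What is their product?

4678332

For any two positive integers, gcd × lcm = product = 34 × 137598 = 4678332.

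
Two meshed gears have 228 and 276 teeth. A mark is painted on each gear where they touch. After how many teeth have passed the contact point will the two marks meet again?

5244 teeth

The first simultaneous occurrence is after LCM of the individual periods.
228 = 2^2 × 3 × 19
276 = 2^2 × 3 × 23
LCM(228, 276) = 2^2 × 3 × 19 × 23 = 5244.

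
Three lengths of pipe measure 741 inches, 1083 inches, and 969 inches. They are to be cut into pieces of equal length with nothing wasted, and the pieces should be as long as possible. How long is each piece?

Each piece length must divide every original length, so the longest possible is gcd(741, 1083, 969).
741 = 3 × 13 × 19
1083 = 3 × 19^2
969 = 3 × 17 × 19
gcd(741, 1083, 969) = 3 × 19 = 57.

57 inches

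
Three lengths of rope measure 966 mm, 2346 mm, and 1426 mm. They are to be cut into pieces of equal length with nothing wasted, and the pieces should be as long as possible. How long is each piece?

46 mm

The greatest length dividing all of 966, 2346, and 1426 is their gcd.
966 = 2 × 3 × 7 × 23
2346 = 2 × 3 × 17 × 23
1426 = 2 × 23 × 31
gcd(966, 2346, 1426) = 2 × 23 = 46.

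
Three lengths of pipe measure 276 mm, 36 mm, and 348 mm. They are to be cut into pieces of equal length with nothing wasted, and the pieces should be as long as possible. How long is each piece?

12 mm

Each piece length must divide every original length, so the longest possible is gcd(276, 36, 348).
276 = 2^2 × 3 × 23
36 = 2^2 × 3^2
348 = 2^2 × 3 × 29
gcd(276, 36, 348) = 2^2 × 3 = 12.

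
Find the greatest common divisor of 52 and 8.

4

52 = 2^2 × 13
8 = 2^3
gcd(52, 8) = 2^2 = 4.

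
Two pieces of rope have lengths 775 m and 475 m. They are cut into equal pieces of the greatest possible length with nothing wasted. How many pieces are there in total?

50

Piece length = gcd(775, 475).
775 = 5^2 × 31
475 = 5^2 × 19
gcd(775, 475) = 5^2 = 25.
Total pieces = 775/25 + 475/25 = 31 + 19 = 50.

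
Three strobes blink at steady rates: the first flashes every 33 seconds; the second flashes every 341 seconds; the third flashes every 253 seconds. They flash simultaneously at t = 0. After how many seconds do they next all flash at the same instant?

23529 seconds

The first simultaneous occurrence is after LCM of the individual periods.
33 = 3 × 11
341 = 11 × 31
253 = 11 × 23
LCM(33, 341, 253) = 3 × 11 × 23 × 31 = 23529.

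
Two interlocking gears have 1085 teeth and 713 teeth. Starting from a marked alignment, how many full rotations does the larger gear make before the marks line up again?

The first common completion time is the LCM of the periods.
1085 = 5 × 7 × 31
713 = 23 × 31
LCM(1085, 713) = 5 × 7 × 23 × 31 = 24955.
Rotations for period 1085: 24955 / 1085 = 23.

23 rotations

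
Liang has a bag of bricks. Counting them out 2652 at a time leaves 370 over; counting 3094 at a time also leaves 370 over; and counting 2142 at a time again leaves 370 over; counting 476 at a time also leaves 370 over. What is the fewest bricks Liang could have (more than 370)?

56062

N − 370 must be a common multiple of 2652, 3094, 2142, and 476.
2652 = 2^2 × 3 × 13 × 17
3094 = 2 × 7 × 13 × 17
2142 = 2 × 3^2 × 7 × 17
476 = 2^2 × 7 × 17
LCM(2652, 3094, 2142, 476) = 2^2 × 3^2 × 7 × 13 × 17 = 55692.
Smallest N > 370 is LCM + 370 = 55692 + 370 = 56062.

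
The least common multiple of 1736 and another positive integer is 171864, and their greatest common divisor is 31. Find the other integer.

3069

gcd × lcm = product of the two integers, so the other integer is (31 × 171864) / 1736 = 3069.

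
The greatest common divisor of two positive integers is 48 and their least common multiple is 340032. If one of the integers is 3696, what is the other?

For two integers, gcd × lcm = product, so the other is (48 × 340032) / 3696 = 16321536 / 3696 = 4416.

4416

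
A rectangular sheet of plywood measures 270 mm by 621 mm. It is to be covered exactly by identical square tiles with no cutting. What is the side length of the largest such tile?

27 mm

By the Euclidean algorithm:
621 = 2 × 270 + 81
270 = 3 × 81 + 27
81 = 3 × 27 + 0
gcd(270, 621) = 27.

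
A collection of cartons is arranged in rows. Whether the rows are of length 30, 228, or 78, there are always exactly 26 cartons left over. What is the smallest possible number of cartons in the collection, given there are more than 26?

14846

N − 26 must be a common multiple of 30, 228, and 78.
30 = 2 × 3 × 5
228 = 2^2 × 3 × 19
78 = 2 × 3 × 13
LCM(30, 228, 78) = 2^2 × 3 × 5 × 13 × 19 = 14820.
Smallest N > 26 is LCM + 26 = 14820 + 26 = 14846.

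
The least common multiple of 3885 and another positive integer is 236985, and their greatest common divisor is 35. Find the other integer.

gcd × lcm = product of the two integers, so the other integer is (35 × 236985) / 3885 = 2135.

2135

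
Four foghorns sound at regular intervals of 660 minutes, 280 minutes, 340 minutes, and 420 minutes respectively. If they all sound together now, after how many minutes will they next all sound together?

They coincide at every common multiple of the periods; the first is the LCM.
660 = 2^2 × 3 × 5 × 11
280 = 2^3 × 5 × 7
340 = 2^2 × 5 × 17
420 = 2^2 × 3 × 5 × 7
LCM(660, 280, 340, 420) = 2^3 × 3 × 5 × 7 × 11 × 17 = 157080.

157080 minutes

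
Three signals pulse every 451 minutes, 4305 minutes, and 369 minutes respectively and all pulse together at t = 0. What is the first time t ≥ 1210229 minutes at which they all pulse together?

1278585 minutes

Joint pulses occur at multiples of LCM(451, 4305, 369).
451 = 11 × 41
4305 = 3 × 5 × 7 × 41
369 = 3^2 × 41
LCM(451, 4305, 369) = 3^2 × 5 × 7 × 11 × 41 = 142065.
Smallest multiple of 142065 that is ≥ 1210229: ⌈1210229/142065⌉ × 142065 = 9 × 142065 = 1278585.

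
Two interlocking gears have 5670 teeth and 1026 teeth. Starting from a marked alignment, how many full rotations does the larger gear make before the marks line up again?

19 rotations

All finish a whole number of cycles simultaneously at t = LCM of the periods.
5670 = 2 × 3^4 × 5 × 7
1026 = 2 × 3^3 × 19
LCM(5670, 1026) = 2 × 3^4 × 5 × 7 × 19 = 107730.
Rotations for period 5670: 107730 / 5670 = 19.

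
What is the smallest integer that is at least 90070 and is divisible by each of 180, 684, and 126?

95760

The integer must be a common multiple of 180, 684, and 126, so a multiple of their LCM.
180 = 2^2 × 3^2 × 5
684 = 2^2 × 3^2 × 19
126 = 2 × 3^2 × 7
LCM(180, 684, 126) = 2^2 × 3^2 × 5 × 7 × 19 = 23940.
Smallest multiple of 23940 that is ≥ 90070: ⌈90070/23940⌉ × 23940 = 4 × 23940 = 95760.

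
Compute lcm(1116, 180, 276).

1116 = 2^2 × 3^2 × 31
180 = 2^2 × 3^2 × 5
276 = 2^2 × 3 × 23
LCM(1116, 180, 276) = 2^2 × 3^2 × 5 × 23 × 31 = 128340.

128340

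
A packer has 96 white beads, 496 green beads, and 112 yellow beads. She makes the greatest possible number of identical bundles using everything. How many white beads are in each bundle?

6

Number of bundles = gcd(96, 496, 112).
96 = 2^5 × 3
496 = 2^4 × 31
112 = 2^4 × 7
gcd(96, 496, 112) = 2^4 = 16.
white beads per bundle = 96 / 16 = 6.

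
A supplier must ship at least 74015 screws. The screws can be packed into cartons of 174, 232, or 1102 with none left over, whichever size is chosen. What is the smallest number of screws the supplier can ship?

The number of screws must be a common multiple of 174, 232, and 1102, so a multiple of their LCM.
174 = 2 × 3 × 29
232 = 2^3 × 29
1102 = 2 × 19 × 29
LCM(174, 232, 1102) = 2^3 × 3 × 19 × 29 = 13224.
Smallest multiple of 13224 that is ≥ 74015: ⌈74015/13224⌉ × 13224 = 6 × 13224 = 79344.

79344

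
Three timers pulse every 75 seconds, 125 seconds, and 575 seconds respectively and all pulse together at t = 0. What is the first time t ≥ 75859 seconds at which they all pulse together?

Joint pulses occur at multiples of LCM(75, 125, 575).
75 = 3 × 5^2
125 = 5^3
575 = 5^2 × 23
LCM(75, 125, 575) = 3 × 5^3 × 23 = 8625.
Smallest multiple of 8625 that is ≥ 75859: ⌈75859/8625⌉ × 8625 = 9 × 8625 = 77625.

77625 seconds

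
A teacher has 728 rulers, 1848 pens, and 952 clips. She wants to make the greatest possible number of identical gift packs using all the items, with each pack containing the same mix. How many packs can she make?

56 packs

The pack count must divide each quantity, so the greatest is gcd(728, 1848, 952).
728 = 2^3 × 7 × 13
1848 = 2^3 × 3 × 7 × 11
952 = 2^3 × 7 × 17
gcd(728, 1848, 952) = 2^3 × 7 = 56.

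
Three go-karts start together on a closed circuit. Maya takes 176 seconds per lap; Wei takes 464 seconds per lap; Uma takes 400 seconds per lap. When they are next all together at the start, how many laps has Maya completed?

725 laps

All finish a whole number of cycles simultaneously at t = LCM of the periods.
176 = 2^4 × 11
464 = 2^4 × 29
400 = 2^4 × 5^2
LCM(176, 464, 400) = 2^4 × 5^2 × 11 × 29 = 127600.
Laps for period 176: 127600 / 176 = 725.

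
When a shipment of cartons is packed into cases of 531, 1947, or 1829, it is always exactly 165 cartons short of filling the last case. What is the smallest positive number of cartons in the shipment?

180906

Being 165 short of a full case of size k means N ≡ −165 (mod k), i.e. N + 165 is a multiple of each size.
531 = 3^2 × 59
1947 = 3 × 11 × 59
1829 = 31 × 59
LCM(531, 1947, 1829) = 3^2 × 11 × 31 × 59 = 181071.
Smallest positive N is 181071 − 165 = 180906.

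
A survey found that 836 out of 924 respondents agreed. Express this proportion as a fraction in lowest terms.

836 = 2^2 × 11 × 19
924 = 2^2 × 3 × 7 × 11
gcd(836, 924) = 2^2 × 11 = 44.
Divide numerator and denominator by 44: 836/924 = 19/21.

19/21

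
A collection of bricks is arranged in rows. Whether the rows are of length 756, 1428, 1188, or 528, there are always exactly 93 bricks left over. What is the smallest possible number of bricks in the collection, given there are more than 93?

N − 93 must be a common multiple of 756, 1428, 1188, and 528.
756 = 2^2 × 3^3 × 7
1428 = 2^2 × 3 × 7 × 17
1188 = 2^2 × 3^3 × 11
528 = 2^4 × 3 × 11
LCM(756, 1428, 1188, 528) = 2^4 × 3^3 × 7 × 11 × 17 = 565488.
Smallest N > 93 is LCM + 93 = 565488 + 93 = 565581.

565581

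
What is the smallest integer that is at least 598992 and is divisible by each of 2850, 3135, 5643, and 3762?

846450

The integer must be a common multiple of 2850, 3135, 5643, and 3762, so a multiple of their LCM.
2850 = 2 × 3 × 5^2 × 19
3135 = 3 × 5 × 11 × 19
5643 = 3^3 × 11 × 19
3762 = 2 × 3^2 × 11 × 19
LCM(2850, 3135, 5643, 3762) = 2 × 3^3 × 5^2 × 11 × 19 = 282150.
Smallest multiple of 282150 that is ≥ 598992: ⌈598992/282150⌉ × 282150 = 3 × 282150 = 846450.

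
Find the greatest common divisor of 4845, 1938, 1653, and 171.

4845 = 3 × 5 × 17 × 19
1938 = 2 × 3 × 17 × 19
1653 = 3 × 19 × 29
171 = 3^2 × 19
gcd(4845, 1938, 1653, 171) = 3 × 19 = 57.

57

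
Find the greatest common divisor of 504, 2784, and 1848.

24

504 = 2^3 × 3^2 × 7
2784 = 2^5 × 3 × 29
1848 = 2^3 × 3 × 7 × 11
gcd(504, 2784, 1848) = 2^3 × 3 = 24.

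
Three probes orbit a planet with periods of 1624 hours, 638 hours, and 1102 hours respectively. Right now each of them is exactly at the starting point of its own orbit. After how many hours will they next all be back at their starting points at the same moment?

They coincide at every common multiple of the periods; the first is the LCM.
1624 = 2^3 × 7 × 29
638 = 2 × 11 × 29
1102 = 2 × 19 × 29
LCM(1624, 638, 1102) = 2^3 × 7 × 11 × 19 × 29 = 339416.

339416 hours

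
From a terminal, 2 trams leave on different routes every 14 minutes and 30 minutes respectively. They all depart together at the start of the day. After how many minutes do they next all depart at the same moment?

210 minutes

They coincide at every common multiple of the periods; the first is the LCM.
14 = 2 × 7
30 = 2 × 3 × 5
LCM(14, 30) = 2 × 3 × 5 × 7 = 210.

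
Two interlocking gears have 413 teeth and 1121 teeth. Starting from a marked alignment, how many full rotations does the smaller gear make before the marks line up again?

19 rotations

All finish a whole number of cycles simultaneously at t = LCM of the periods.
413 = 7 × 59
1121 = 19 × 59
LCM(413, 1121) = 7 × 19 × 59 = 7847.
Rotations for period 413: 7847 / 413 = 19.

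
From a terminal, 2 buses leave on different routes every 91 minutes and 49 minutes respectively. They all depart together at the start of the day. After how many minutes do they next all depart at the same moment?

We need the least common multiple of the intervals.
91 = 7 × 13
49 = 7^2
LCM(91, 49) = 7^2 × 13 = 637.

637 minutes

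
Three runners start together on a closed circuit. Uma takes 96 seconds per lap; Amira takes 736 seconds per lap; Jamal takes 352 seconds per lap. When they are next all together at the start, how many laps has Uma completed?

They are all back at their starting positions together after one LCM of the periods.
96 = 2^5 × 3
736 = 2^5 × 23
352 = 2^5 × 11
LCM(96, 736, 352) = 2^5 × 3 × 11 × 23 = 24288.
Laps for period 96: 24288 / 96 = 253.

253 laps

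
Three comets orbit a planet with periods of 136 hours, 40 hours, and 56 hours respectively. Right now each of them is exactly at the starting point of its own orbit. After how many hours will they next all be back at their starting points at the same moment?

4760 hours

The first simultaneous occurrence is after LCM of the individual periods.
136 = 2^3 × 17
40 = 2^3 × 5
56 = 2^3 × 7
LCM(136, 40, 56) = 2^3 × 5 × 7 × 17 = 4760.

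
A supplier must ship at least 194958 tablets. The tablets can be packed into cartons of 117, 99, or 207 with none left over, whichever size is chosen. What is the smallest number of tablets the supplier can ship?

The number of tablets must be a common multiple of 117, 99, and 207, so a multiple of their LCM.
117 = 3^2 × 13
99 = 3^2 × 11
207 = 3^2 × 23
LCM(117, 99, 207) = 3^2 × 11 × 13 × 23 = 29601.
Smallest multiple of 29601 that is ≥ 194958: ⌈194958/29601⌉ × 29601 = 7 × 29601 = 207207.

207207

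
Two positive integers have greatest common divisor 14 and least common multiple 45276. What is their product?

For any two positive integers, gcd × lcm = product = 14 × 45276 = 633864.

633864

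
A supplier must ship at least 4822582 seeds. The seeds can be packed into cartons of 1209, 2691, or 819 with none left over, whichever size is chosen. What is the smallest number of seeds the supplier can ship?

5255523

The number of seeds must be a common multiple of 1209, 2691, and 819, so a multiple of their LCM.
1209 = 3 × 13 × 31
2691 = 3^2 × 13 × 23
819 = 3^2 × 7 × 13
LCM(1209, 2691, 819) = 3^2 × 7 × 13 × 23 × 31 = 583947.
Smallest multiple of 583947 that is ≥ 4822582: ⌈4822582/583947⌉ × 583947 = 9 × 583947 = 5255523.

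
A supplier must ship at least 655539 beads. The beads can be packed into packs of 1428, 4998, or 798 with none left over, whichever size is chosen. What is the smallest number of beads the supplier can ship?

759696

The number of beads must be a common multiple of 1428, 4998, and 798, so a multiple of their LCM.
1428 = 2^2 × 3 × 7 × 17
4998 = 2 × 3 × 7^2 × 17
798 = 2 × 3 × 7 × 19
LCM(1428, 4998, 798) = 2^2 × 3 × 7^2 × 17 × 19 = 189924.
Smallest multiple of 189924 that is ≥ 655539: ⌈655539/189924⌉ × 189924 = 4 × 189924 = 759696.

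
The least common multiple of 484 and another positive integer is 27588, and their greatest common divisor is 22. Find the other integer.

gcd × lcm = product of the two integers, so the other integer is (22 × 27588) / 484 = 1254.

1254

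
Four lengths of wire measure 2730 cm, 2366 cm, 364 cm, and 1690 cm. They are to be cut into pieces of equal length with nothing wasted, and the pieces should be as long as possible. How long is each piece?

The greatest length dividing all of 2730, 2366, 364, and 1690 is their gcd.
2730 = 2 × 3 × 5 × 7 × 13
2366 = 2 × 7 × 13^2
364 = 2^2 × 7 × 13
1690 = 2 × 5 × 13^2
gcd(2730, 2366, 364, 1690) = 2 × 13 = 26.

26 cm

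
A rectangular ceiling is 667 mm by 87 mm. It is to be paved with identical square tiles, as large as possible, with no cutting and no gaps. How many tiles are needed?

69

Tile side = gcd(667, 87).
667 = 23 × 29
87 = 3 × 29
gcd(667, 87) = 29.
Tiles: (667/29) × (87/29) = 23 × 3 = 69.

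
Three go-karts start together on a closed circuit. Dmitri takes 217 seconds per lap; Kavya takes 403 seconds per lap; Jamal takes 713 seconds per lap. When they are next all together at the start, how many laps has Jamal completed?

91 laps

All finish a whole number of cycles simultaneously at t = LCM of the periods.
217 = 7 × 31
403 = 13 × 31
713 = 23 × 31
LCM(217, 403, 713) = 7 × 13 × 23 × 31 = 64883.
Laps for period 713: 64883 / 713 = 91.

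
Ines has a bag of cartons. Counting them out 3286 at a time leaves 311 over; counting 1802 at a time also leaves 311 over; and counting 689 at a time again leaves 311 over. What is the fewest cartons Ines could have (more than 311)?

726517

N − 311 must be a common multiple of 3286, 1802, and 689.
3286 = 2 × 31 × 53
1802 = 2 × 17 × 53
689 = 13 × 53
LCM(3286, 1802, 689) = 2 × 13 × 17 × 31 × 53 = 726206.
Smallest N > 311 is LCM + 311 = 726206 + 311 = 726517.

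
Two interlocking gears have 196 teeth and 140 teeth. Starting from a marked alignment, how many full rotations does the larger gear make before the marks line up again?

5 rotations

The first common completion time is the LCM of the periods.
196 = 2^2 × 7^2
140 = 2^2 × 5 × 7
LCM(196, 140) = 2^2 × 5 × 7^2 = 980.
Rotations for period 196: 980 / 196 = 5.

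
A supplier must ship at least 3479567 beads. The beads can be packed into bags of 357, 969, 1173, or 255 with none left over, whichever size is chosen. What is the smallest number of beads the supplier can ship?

The number of beads must be a common multiple of 357, 969, 1173, and 255, so a multiple of their LCM.
357 = 3 × 7 × 17
969 = 3 × 17 × 19
1173 = 3 × 17 × 23
255 = 3 × 5 × 17
LCM(357, 969, 1173, 255) = 3 × 5 × 7 × 17 × 19 × 23 = 780045.
Smallest multiple of 780045 that is ≥ 3479567: ⌈3479567/780045⌉ × 780045 = 5 × 780045 = 3900225.

3900225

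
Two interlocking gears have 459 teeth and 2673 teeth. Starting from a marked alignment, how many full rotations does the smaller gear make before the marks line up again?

99 rotations

All finish a whole number of cycles simultaneously at t = LCM of the periods.
459 = 3^3 × 17
2673 = 3^5 × 11
LCM(459, 2673) = 3^5 × 11 × 17 = 45441.
Rotations for period 459: 45441 / 459 = 99.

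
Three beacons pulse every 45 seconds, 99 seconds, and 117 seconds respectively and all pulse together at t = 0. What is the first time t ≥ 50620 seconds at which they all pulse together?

51480 seconds

Joint pulses occur at multiples of LCM(45, 99, 117).
45 = 3^2 × 5
99 = 3^2 × 11
117 = 3^2 × 13
LCM(45, 99, 117) = 3^2 × 5 × 11 × 13 = 6435.
Smallest multiple of 6435 that is ≥ 50620: ⌈50620/6435⌉ × 6435 = 8 × 6435 = 51480.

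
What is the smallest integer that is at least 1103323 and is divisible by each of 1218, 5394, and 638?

1246014

The integer must be a common multiple of 1218, 5394, and 638, so a multiple of their LCM.
1218 = 2 × 3 × 7 × 29
5394 = 2 × 3 × 29 × 31
638 = 2 × 11 × 29
LCM(1218, 5394, 638) = 2 × 3 × 7 × 11 × 29 × 31 = 415338.
Smallest multiple of 415338 that is ≥ 1103323: ⌈1103323/415338⌉ × 415338 = 3 × 415338 = 1246014.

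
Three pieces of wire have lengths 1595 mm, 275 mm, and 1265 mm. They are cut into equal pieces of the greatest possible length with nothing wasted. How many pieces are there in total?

Piece length = gcd(1595, 275, 1265).
1595 = 5 × 11 × 29
275 = 5^2 × 11
1265 = 5 × 11 × 23
gcd(1595, 275, 1265) = 5 × 11 = 55.
Total pieces = 1595/55 + 275/55 + 1265/55 = 29 + 5 + 23 = 57.

57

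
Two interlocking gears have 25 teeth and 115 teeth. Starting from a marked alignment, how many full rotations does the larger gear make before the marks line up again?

All finish a whole number of cycles simultaneously at t = LCM of the periods.
25 = 5^2
115 = 5 × 23
LCM(25, 115) = 5^2 × 23 = 575.
Rotations for period 115: 575 / 115 = 5.

5 rotations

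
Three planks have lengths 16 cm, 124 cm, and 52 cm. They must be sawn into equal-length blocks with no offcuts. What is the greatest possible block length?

This is the greatest common divisor of 16, 124, and 52.
16 = 2^4
124 = 2^2 × 31
52 = 2^2 × 13
gcd(16, 124, 52) = 2^2 = 4.

4 cm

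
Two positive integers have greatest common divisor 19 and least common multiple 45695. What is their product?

868205

For any two positive integers, gcd × lcm = product = 19 × 45695 = 868205.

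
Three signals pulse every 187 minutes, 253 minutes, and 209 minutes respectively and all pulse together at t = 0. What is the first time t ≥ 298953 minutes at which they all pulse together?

Joint pulses occur at multiples of LCM(187, 253, 209).
187 = 11 × 17
253 = 11 × 23
209 = 11 × 19
LCM(187, 253, 209) = 11 × 17 × 19 × 23 = 81719.
Smallest multiple of 81719 that is ≥ 298953: ⌈298953/81719⌉ × 81719 = 4 × 81719 = 326876.

326876 minutes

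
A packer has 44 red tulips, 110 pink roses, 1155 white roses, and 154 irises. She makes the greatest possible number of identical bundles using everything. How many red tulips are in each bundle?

Number of bundles = gcd(44, 110, 1155, 154).
44 = 2^2 × 11
110 = 2 × 5 × 11
1155 = 3 × 5 × 7 × 11
154 = 2 × 7 × 11
gcd(44, 110, 1155, 154) = 11.
red tulips per bundle = 44 / 11 = 4.

4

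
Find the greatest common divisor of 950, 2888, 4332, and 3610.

38

950 = 2 × 5^2 × 19
2888 = 2^3 × 19^2
4332 = 2^2 × 3 × 19^2
3610 = 2 × 5 × 19^2
gcd(950, 2888, 4332, 3610) = 2 × 19 = 38.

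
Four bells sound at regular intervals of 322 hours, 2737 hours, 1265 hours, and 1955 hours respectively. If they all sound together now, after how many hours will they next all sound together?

301070 hours

The first simultaneous occurrence is after LCM of the individual periods.
322 = 2 × 7 × 23
2737 = 7 × 17 × 23
1265 = 5 × 11 × 23
1955 = 5 × 17 × 23
LCM(322, 2737, 1265, 1955) = 2 × 5 × 7 × 11 × 17 × 23 = 301070.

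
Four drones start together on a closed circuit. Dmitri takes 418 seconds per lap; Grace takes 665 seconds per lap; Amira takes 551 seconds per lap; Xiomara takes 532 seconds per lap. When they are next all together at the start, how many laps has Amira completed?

1540 laps

They are all back at their starting positions together after one LCM of the periods.
418 = 2 × 11 × 19
665 = 5 × 7 × 19
551 = 19 × 29
532 = 2^2 × 7 × 19
LCM(418, 665, 551, 532) = 2^2 × 5 × 7 × 11 × 19 × 29 = 848540.
Laps for period 551: 848540 / 551 = 1540.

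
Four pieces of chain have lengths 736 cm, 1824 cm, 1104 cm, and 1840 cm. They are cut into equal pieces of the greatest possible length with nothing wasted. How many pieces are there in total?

344

Piece length = gcd(736, 1824, 1104, 1840).
736 = 2^5 × 23
1824 = 2^5 × 3 × 19
1104 = 2^4 × 3 × 23
1840 = 2^4 × 5 × 23
gcd(736, 1824, 1104, 1840) = 2^4 = 16.
Total pieces = 736/16 + 1824/16 + 1104/16 + 1840/16 = 46 + 114 + 69 + 115 = 344.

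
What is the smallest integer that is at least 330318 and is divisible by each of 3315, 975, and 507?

430950

The integer must be a common multiple of 3315, 975, and 507, so a multiple of their LCM.
3315 = 3 × 5 × 13 × 17
975 = 3 × 5^2 × 13
507 = 3 × 13^2
LCM(3315, 975, 507) = 3 × 5^2 × 13^2 × 17 = 215475.
Smallest multiple of 215475 that is ≥ 330318: ⌈330318/215475⌉ × 215475 = 2 × 215475 = 430950.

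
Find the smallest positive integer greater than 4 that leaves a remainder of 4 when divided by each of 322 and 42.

970

N − 4 must be a common multiple of 322 and 42.
322 = 2 × 7 × 23
42 = 2 × 3 × 7
LCM(322, 42) = 2 × 3 × 7 × 23 = 966.
Smallest N > 4 is LCM + 4 = 966 + 4 = 970.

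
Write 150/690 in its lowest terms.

5/23

150 = 2 × 3 × 5^2
690 = 2 × 3 × 5 × 23
gcd(150, 690) = 2 × 3 × 5 = 30.
Divide numerator and denominator by 30: 150/690 = 5/23.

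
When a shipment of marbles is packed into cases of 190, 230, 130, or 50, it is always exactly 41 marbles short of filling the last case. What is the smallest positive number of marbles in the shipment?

Being 41 short of a full case of size k means N ≡ −41 (mod k), i.e. N + 41 is a multiple of each size.
190 = 2 × 5 × 19
230 = 2 × 5 × 23
130 = 2 × 5 × 13
50 = 2 × 5^2
LCM(190, 230, 130, 50) = 2 × 5^2 × 13 × 19 × 23 = 284050.
Smallest positive N is 284050 − 41 = 284009.

284009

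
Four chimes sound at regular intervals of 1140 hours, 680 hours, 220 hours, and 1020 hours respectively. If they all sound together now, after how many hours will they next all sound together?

426360 hours

The first simultaneous occurrence is after LCM of the individual periods.
1140 = 2^2 × 3 × 5 × 19
680 = 2^3 × 5 × 17
220 = 2^2 × 5 × 11
1020 = 2^2 × 3 × 5 × 17
LCM(1140, 680, 220, 1020) = 2^3 × 3 × 5 × 11 × 17 × 19 = 426360.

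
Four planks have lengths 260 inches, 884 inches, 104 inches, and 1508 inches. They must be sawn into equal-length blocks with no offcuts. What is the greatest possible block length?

The block length must divide every plank, so the greatest is gcd(260, 884, 104, 1508).
260 = 2^2 × 5 × 13
884 = 2^2 × 13 × 17
104 = 2^3 × 13
1508 = 2^2 × 13 × 29
gcd(260, 884, 104, 1508) = 2^2 × 13 = 52.

52 inches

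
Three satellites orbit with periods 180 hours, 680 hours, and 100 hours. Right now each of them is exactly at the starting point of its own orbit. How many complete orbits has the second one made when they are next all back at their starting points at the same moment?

They are all back at their starting positions together after one LCM of the periods.
180 = 2^2 × 3^2 × 5
680 = 2^3 × 5 × 17
100 = 2^2 × 5^2
LCM(180, 680, 100) = 2^3 × 3^2 × 5^2 × 17 = 30600.
Orbits for period 680: 30600 / 680 = 45.

45 orbits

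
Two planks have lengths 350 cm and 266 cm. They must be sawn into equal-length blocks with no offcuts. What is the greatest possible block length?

By the Euclidean algorithm:
350 = 1 × 266 + 84
266 = 3 × 84 + 14
84 = 6 × 14 + 0
gcd(350, 266) = 14.

14 cm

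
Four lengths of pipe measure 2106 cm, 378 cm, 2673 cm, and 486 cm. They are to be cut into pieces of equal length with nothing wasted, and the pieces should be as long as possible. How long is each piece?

27 cm

Each piece length must divide every original length, so the longest possible is gcd(2106, 378, 2673, 486).
2106 = 2 × 3^4 × 13
378 = 2 × 3^3 × 7
2673 = 3^5 × 11
486 = 2 × 3^5
gcd(2106, 378, 2673, 486) = 3^3 = 27.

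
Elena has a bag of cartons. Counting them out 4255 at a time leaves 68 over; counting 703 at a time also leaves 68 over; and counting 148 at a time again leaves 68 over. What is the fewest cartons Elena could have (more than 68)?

N − 68 must be a common multiple of 4255, 703, and 148.
4255 = 5 × 23 × 37
703 = 19 × 37
148 = 2^2 × 37
LCM(4255, 703, 148) = 2^2 × 5 × 19 × 23 × 37 = 323380.
Smallest N > 68 is LCM + 68 = 323380 + 68 = 323448.

323448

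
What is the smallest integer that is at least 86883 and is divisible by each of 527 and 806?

95914

The integer must be a common multiple of 527 and 806, so a multiple of their LCM.
527 = 17 × 31
806 = 2 × 13 × 31
LCM(527, 806) = 2 × 13 × 17 × 31 = 13702.
Smallest multiple of 13702 that is ≥ 86883: ⌈86883/13702⌉ × 13702 = 7 × 13702 = 95914.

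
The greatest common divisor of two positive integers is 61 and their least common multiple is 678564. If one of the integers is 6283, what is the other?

For two integers, gcd × lcm = product, so the other is (61 × 678564) / 6283 = 41392404 / 6283 = 6588.

6588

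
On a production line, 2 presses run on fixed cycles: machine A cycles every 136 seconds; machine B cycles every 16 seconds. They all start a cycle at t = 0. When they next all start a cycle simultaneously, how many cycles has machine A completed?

2 cycles

All finish a whole number of cycles simultaneously at t = LCM of the periods.
136 = 2^3 × 17
16 = 2^4
LCM(136, 16) = 2^4 × 17 = 272.
Cycles for period 136: 272 / 136 = 2.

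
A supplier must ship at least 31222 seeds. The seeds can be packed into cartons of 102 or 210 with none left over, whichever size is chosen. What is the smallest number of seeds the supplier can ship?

The number of seeds must be a common multiple of 102 and 210, so a multiple of their LCM.
102 = 2 × 3 × 17
210 = 2 × 3 × 5 × 7
LCM(102, 210) = 2 × 3 × 5 × 7 × 17 = 3570.
Smallest multiple of 3570 that is ≥ 31222: ⌈31222/3570⌉ × 3570 = 9 × 3570 = 32130.

32130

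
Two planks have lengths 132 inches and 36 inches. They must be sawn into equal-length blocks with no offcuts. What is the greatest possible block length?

By the Euclidean algorithm:
132 = 3 × 36 + 24
36 = 1 × 24 + 12
24 = 2 × 12 + 0
gcd(132, 36) = 12.

12 inches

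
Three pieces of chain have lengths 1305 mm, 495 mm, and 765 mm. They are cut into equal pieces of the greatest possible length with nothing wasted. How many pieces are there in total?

57

Piece length = gcd(1305, 495, 765).
1305 = 3^2 × 5 × 29
495 = 3^2 × 5 × 11
765 = 3^2 × 5 × 17
gcd(1305, 495, 765) = 3^2 × 5 = 45.
Total pieces = 1305/45 + 495/45 + 765/45 = 29 + 11 + 17 = 57.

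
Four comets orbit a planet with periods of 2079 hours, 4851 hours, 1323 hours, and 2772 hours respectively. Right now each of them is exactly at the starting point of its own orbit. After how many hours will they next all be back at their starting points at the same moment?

58212 hours

We need the least common multiple of the intervals.
2079 = 3^3 × 7 × 11
4851 = 3^2 × 7^2 × 11
1323 = 3^3 × 7^2
2772 = 2^2 × 3^2 × 7 × 11
LCM(2079, 4851, 1323, 2772) = 2^2 × 3^3 × 7^2 × 11 = 58212.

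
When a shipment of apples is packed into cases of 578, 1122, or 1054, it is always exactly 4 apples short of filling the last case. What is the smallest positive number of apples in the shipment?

591290

Being 4 short of a full case of size k means N ≡ −4 (mod k), i.e. N + 4 is a multiple of each size.
578 = 2 × 17^2
1122 = 2 × 3 × 11 × 17
1054 = 2 × 17 × 31
LCM(578, 1122, 1054) = 2 × 3 × 11 × 17^2 × 31 = 591294.
Smallest positive N is 591294 − 4 = 591290.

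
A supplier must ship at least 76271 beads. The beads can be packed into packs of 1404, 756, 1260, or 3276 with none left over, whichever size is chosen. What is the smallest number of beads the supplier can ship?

The number of beads must be a common multiple of 1404, 756, 1260, and 3276, so a multiple of their LCM.
1404 = 2^2 × 3^3 × 13
756 = 2^2 × 3^3 × 7
1260 = 2^2 × 3^2 × 5 × 7
3276 = 2^2 × 3^2 × 7 × 13
LCM(1404, 756, 1260, 3276) = 2^2 × 3^3 × 5 × 7 × 13 = 49140.
Smallest multiple of 49140 that is ≥ 76271: ⌈76271/49140⌉ × 49140 = 2 × 49140 = 98280.

98280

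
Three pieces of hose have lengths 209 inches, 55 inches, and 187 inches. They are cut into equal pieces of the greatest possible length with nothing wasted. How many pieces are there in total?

Piece length = gcd(209, 55, 187).
209 = 11 × 19
55 = 5 × 11
187 = 11 × 17
gcd(209, 55, 187) = 11.
Total pieces = 209/11 + 55/11 + 187/11 = 19 + 5 + 17 = 41.

41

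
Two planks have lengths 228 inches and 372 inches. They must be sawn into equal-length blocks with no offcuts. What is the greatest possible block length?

12 inches

This is the greatest common divisor of 228 and 372.
228 = 2^2 × 3 × 19
372 = 2^2 × 3 × 31
gcd(228, 372) = 2^2 × 3 = 12.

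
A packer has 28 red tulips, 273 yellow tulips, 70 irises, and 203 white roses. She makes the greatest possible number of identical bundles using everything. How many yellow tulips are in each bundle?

39

Number of bundles = gcd(28, 273, 70, 203).
28 = 2^2 × 7
273 = 3 × 7 × 13
70 = 2 × 5 × 7
203 = 7 × 29
gcd(28, 273, 70, 203) = 7.
yellow tulips per bundle = 273 / 7 = 39.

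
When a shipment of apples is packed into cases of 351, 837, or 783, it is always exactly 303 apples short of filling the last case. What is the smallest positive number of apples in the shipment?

Being 303 short of a full case of size k means N ≡ −303 (mod k), i.e. N + 303 is a multiple of each size.
351 = 3^3 × 13
837 = 3^3 × 31
783 = 3^3 × 29
LCM(351, 837, 783) = 3^3 × 13 × 29 × 31 = 315549.
Smallest positive N is 315549 − 303 = 315246.

315246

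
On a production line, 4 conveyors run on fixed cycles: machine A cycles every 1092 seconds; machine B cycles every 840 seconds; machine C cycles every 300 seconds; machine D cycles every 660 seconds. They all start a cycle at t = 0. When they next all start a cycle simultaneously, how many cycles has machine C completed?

2002 cycles

All finish a whole number of cycles simultaneously at t = LCM of the periods.
1092 = 2^2 × 3 × 7 × 13
840 = 2^3 × 3 × 5 × 7
300 = 2^2 × 3 × 5^2
660 = 2^2 × 3 × 5 × 11
LCM(1092, 840, 300, 660) = 2^3 × 3 × 5^2 × 7 × 11 × 13 = 600600.
Cycles for period 300: 600600 / 300 = 2002.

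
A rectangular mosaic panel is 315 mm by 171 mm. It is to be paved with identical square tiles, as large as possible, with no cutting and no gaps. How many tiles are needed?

Tile side = gcd(315, 171).
315 = 3^2 × 5 × 7
171 = 3^2 × 19
gcd(315, 171) = 3^2 = 9.
Tiles: (315/9) × (171/9) = 35 × 19 = 665.

665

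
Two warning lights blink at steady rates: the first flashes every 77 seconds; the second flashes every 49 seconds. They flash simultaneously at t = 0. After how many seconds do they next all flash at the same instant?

539 seconds

The first simultaneous occurrence is after LCM of the individual periods.
77 = 7 × 11
49 = 7^2
LCM(77, 49) = 7^2 × 11 = 539.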